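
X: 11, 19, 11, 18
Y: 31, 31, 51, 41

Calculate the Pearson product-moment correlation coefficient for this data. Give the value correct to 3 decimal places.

-0.340

n = 4, ΣX = 59, ΣY = 154, ΣX² = 927, ΣY² = 6204, ΣXY = 2229
nΣXY − ΣXΣY = 8916 − 9086 = -170
nΣX² − (ΣX)² = 3708 − 3481 = 227; nΣY² − (ΣY)² = 24816 − 23716 = 1100
r = -170 / √(227 × 1100) = -170 / 499.6999 ≈ -0.340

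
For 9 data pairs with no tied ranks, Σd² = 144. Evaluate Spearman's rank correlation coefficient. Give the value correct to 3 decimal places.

-0.200

ρ = 1 − 6Σd² / [n(n²−1)] = 1 − 6×144 / (9×80)
  = 1 − 864/720 = 1 − 1.2000 ≈ -0.200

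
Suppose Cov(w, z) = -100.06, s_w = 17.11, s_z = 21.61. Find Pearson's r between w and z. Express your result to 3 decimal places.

r = Cov(w,z) / (s_w · s_z) = -100.06 / (17.11 × 21.61)
  = -100.06 / 369.7471 ≈ -0.271

-0.271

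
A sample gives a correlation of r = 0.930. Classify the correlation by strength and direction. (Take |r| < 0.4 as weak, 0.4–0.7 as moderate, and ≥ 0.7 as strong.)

r = 0.930 > 0 so the relationship is positive.
|r| = 0.930, which falls in the strong range.

strong positive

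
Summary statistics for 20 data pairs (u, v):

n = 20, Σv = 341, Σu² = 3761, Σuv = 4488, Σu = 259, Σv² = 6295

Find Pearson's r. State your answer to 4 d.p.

0.1629

r = (nΣuv − ΣuΣv) / √[(nΣu² − (Σu)²)(nΣv² − (Σv)²)]
Numerator: 20×4488 − 259×341 = 1441
Denominator: √[(75220 − 67081)(125900 − 116281)] = √[8139 × 9619] = 8848.1095
r = 1441 / 8848.1095 ≈ 0.1629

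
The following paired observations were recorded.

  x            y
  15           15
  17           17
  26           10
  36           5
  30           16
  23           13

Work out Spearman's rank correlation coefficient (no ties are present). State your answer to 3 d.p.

-0.543

Rank x: 1, 2, 4, 6, 5, 3
Rank y: 4, 6, 2, 1, 5, 3
d = rank(x) − rank(y): -3, -4, 2, 5, 0, 0; Σd² = 54
ρ = 1 − 6Σd² / [n(n²−1)] = 1 − 6×54 / (6×35) = 1 − 324/210 ≈ -0.543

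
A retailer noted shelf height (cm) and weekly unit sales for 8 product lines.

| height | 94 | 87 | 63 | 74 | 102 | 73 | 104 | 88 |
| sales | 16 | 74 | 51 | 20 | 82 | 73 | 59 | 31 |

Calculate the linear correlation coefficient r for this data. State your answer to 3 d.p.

n = 8, Σx = 685, Σy = 406, Σx² = 60143, Σy² = 25228, Σxy = 35192
nΣxy − ΣxΣy = 281536 − 278110 = 3426
nΣx² − (Σx)² = 481144 − 469225 = 11919; nΣy² − (Σy)² = 201824 − 164836 = 36988
r = 3426 / √(11919 × 36988) = 3426 / 20996.6657 ≈ 0.163

0.163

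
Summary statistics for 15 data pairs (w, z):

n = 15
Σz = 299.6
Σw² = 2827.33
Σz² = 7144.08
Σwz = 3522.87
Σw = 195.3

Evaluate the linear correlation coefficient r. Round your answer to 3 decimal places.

r = (nΣwz − ΣwΣz) / √[(nΣw² − (Σw)²)(nΣz² − (Σz)²)]
Numerator: 15×3522.87 − 195.3×299.6 = -5668.83
Denominator: √[(42409.95 − 38142.09)(107161.2 − 89760.16)] = √[4267.86 × 17401.04] = 8617.7261
r = -5668.83 / 8617.7261 ≈ -0.658

-0.658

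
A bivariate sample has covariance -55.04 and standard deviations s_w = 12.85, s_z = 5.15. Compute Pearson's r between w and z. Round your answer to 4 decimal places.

r = Cov(w,z) / (s_w · s_z) = -55.04 / (12.85 × 5.15)
  = -55.04 / 66.1775 ≈ -0.8317

-0.8317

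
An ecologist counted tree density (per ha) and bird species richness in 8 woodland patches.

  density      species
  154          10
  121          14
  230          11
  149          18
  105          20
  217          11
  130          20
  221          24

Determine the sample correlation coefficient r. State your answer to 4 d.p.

-0.2185

n = 8, Σx = 1327, Σy = 128, Σx² = 237313, Σy² = 2238, Σxy = 20837
nΣxy − ΣxΣy = 166696 − 169856 = -3160
nΣx² − (Σx)² = 1898504 − 1760929 = 137575; nΣy² − (Σy)² = 17904 − 16384 = 1520
r = -3160 / √(137575 × 1520) = -3160 / 14460.7745 ≈ -0.2185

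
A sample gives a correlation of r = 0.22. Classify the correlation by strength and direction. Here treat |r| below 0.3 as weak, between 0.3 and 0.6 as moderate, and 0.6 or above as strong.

r = 0.22 > 0 so the relationship is positive.
|r| = 0.22, which falls in the weak range.

weak positive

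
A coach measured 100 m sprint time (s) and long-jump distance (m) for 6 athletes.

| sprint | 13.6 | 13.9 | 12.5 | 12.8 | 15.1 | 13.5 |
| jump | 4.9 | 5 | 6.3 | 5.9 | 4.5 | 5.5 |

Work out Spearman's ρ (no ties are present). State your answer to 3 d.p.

Rank sprint: 4, 5, 1, 2, 6, 3
Rank jump: 2, 3, 6, 5, 1, 4
d = rank(sprint) − rank(jump): 2, 2, -5, -3, 5, -1; Σd² = 68
ρ = 1 − 6Σd² / [n(n²−1)] = 1 − 6×68 / (6×35) = 1 − 408/210 ≈ -0.943

-0.943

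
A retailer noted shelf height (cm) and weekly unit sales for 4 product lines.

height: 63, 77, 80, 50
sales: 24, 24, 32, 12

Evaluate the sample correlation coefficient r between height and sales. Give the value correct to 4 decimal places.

n = 4, Σx = 270, Σy = 92, Σx² = 18798, Σy² = 2320, Σxy = 6520
nΣxy − ΣxΣy = 26080 − 24840 = 1240
nΣx² − (Σx)² = 75192 − 72900 = 2292; nΣy² − (Σy)² = 9280 − 8464 = 816
r = 1240 / √(2292 × 816) = 1240 / 1367.5789 ≈ 0.9067

0.9067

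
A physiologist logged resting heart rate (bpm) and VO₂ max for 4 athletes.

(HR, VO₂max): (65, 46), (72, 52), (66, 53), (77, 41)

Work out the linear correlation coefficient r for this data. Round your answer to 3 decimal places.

n = 4, Σx = 280, Σy = 192, Σx² = 19694, Σy² = 9310, Σxy = 13389
nΣxy − ΣxΣy = 53556 − 53760 = -204
nΣx² − (Σx)² = 78776 − 78400 = 376; nΣy² − (Σy)² = 37240 − 36864 = 376
r = -204 / √(376 × 376) = -204 / 376.0000 ≈ -0.543

-0.543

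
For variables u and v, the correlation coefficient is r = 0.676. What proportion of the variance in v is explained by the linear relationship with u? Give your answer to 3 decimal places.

0.457

r² = (0.676)² = 0.457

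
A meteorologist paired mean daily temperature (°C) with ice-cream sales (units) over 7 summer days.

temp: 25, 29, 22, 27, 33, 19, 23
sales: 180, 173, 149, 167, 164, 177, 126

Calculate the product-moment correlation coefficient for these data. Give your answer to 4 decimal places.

n = 7, Σx = 178, Σy = 1136, Σx² = 4658, Σy² = 186520, Σxy = 28977
nΣxy − ΣxΣy = 202839 − 202208 = 631
nΣx² − (Σx)² = 32606 − 31684 = 922; nΣy² − (Σy)² = 1305640 − 1290496 = 15144
r = 631 / √(922 × 15144) = 631 / 3736.6787 ≈ 0.1689

0.1689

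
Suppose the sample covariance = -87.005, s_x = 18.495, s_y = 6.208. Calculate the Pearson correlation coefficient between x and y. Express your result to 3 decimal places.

r = Cov(x,y) / (s_x · s_y) = -87.005 / (18.495 × 6.208)
  = -87.005 / 114.8170 ≈ -0.758

-0.758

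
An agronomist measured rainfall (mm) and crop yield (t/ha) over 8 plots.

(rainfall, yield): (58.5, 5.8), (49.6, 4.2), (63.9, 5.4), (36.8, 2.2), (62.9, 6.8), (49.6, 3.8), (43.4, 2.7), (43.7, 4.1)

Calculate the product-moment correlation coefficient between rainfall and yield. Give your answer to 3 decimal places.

0.926

n = 8, Σx = 408.4, Σy = 35, Σx² = 21529.68, Σy² = 170.06, Σxy = 1886.19
nΣxy − ΣxΣy = 15089.52 − 14294 = 795.52
nΣx² − (Σx)² = 172237.44 − 166790.56 = 5446.88; nΣy² − (Σy)² = 1360.48 − 1225 = 135.48
r = 795.52 / √(5446.88 × 135.48) = 795.52 / 859.0363 ≈ 0.926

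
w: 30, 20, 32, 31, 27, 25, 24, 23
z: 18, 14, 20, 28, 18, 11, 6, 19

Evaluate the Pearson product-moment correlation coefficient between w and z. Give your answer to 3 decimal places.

0.611

n = 8, Σw = 212, Σz = 134, Σw² = 5744, Σz² = 2546, Σwz = 3670
nΣwz − ΣwΣz = 29360 − 28408 = 952
nΣw² − (Σw)² = 45952 − 44944 = 1008; nΣz² − (Σz)² = 20368 − 17956 = 2412
r = 952 / √(1008 × 2412) = 952 / 1559.2614 ≈ 0.611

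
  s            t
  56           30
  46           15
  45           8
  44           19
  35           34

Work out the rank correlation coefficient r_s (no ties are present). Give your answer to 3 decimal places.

-0.300

Rank s: 5, 4, 3, 2, 1
Rank t: 4, 2, 1, 3, 5
d = rank(s) − rank(t): 1, 2, 2, -1, -4; Σd² = 26
ρ = 1 − 6Σd² / [n(n²−1)] = 1 − 6×26 / (5×24) = 1 − 156/120 ≈ -0.300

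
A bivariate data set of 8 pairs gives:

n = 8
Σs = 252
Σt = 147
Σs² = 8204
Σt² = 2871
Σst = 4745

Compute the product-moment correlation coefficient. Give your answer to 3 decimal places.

0.539

r = (nΣst − ΣsΣt) / √[(nΣs² − (Σs)²)(nΣt² − (Σt)²)]
Numerator: 8×4745 − 252×147 = 916
Denominator: √[(65632 − 63504)(22968 − 21609)] = √[2128 × 1359] = 1700.5740
r = 916 / 1700.5740 ≈ 0.539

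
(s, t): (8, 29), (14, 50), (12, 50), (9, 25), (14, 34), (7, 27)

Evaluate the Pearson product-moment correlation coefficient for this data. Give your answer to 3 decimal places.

0.735

n = 6, Σs = 64, Σt = 215, Σs² = 730, Σt² = 8351, Σst = 2422
nΣst − ΣsΣt = 14532 − 13760 = 772
nΣs² − (Σs)² = 4380 − 4096 = 284; nΣt² − (Σt)² = 50106 − 46225 = 3881
r = 772 / √(284 × 3881) = 772 / 1049.8590 ≈ 0.735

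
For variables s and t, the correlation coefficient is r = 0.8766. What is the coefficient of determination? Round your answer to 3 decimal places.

r² = (0.8766)² = 0.768

0.768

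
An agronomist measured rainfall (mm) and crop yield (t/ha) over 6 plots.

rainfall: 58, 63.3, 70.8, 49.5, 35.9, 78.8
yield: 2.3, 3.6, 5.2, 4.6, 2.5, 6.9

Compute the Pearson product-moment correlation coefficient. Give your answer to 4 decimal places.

0.7467

n = 6, Σx = 356.3, Σy = 25.1, Σx² = 22332.03, Σy² = 120.31, Σxy = 1590.61
nΣxy − ΣxΣy = 9543.66 − 8943.13 = 600.53
nΣx² − (Σx)² = 133992.18 − 126949.69 = 7042.49; nΣy² − (Σy)² = 721.86 − 630.01 = 91.85
r = 600.53 / √(7042.49 × 91.85) = 600.53 / 804.2715 ≈ 0.7467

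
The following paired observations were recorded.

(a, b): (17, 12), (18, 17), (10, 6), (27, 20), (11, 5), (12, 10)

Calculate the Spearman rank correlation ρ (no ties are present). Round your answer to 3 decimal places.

Rank a: 4, 5, 1, 6, 2, 3
Rank b: 4, 5, 2, 6, 1, 3
d = rank(a) − rank(b): 0, 0, -1, 0, 1, 0; Σd² = 2
ρ = 1 − 6Σd² / [n(n²−1)] = 1 − 6×2 / (6×35) = 1 − 12/210 ≈ 0.943

0.943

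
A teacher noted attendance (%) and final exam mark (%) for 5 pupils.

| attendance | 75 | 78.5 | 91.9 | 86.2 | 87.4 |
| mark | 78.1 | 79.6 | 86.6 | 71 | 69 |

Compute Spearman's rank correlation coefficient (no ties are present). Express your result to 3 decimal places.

0.100

Rank attendance: 1, 2, 5, 3, 4
Rank mark: 3, 4, 5, 2, 1
d = rank(attendance) − rank(mark): -2, -2, 0, 1, 3; Σd² = 18
ρ = 1 − 6Σd² / [n(n²−1)] = 1 − 6×18 / (5×24) = 1 − 108/120 ≈ 0.100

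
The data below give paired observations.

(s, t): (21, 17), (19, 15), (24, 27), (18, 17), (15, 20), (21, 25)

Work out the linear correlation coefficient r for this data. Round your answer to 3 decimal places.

0.556

n = 6, Σs = 118, Σt = 121, Σs² = 2368, Σt² = 2557, Σst = 2421
nΣst − ΣsΣt = 14526 − 14278 = 248
nΣs² − (Σs)² = 14208 − 13924 = 284; nΣt² − (Σt)² = 15342 − 14641 = 701
r = 248 / √(284 × 701) = 248 / 446.1883 ≈ 0.556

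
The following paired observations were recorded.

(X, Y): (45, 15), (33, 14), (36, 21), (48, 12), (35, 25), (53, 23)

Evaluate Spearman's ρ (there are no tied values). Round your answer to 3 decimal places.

Rank X: 4, 1, 3, 5, 2, 6
Rank Y: 3, 2, 4, 1, 6, 5
d = rank(X) − rank(Y): 1, -1, -1, 4, -4, 1; Σd² = 36
ρ = 1 − 6Σd² / [n(n²−1)] = 1 − 6×36 / (6×35) = 1 − 216/210 ≈ -0.029

-0.029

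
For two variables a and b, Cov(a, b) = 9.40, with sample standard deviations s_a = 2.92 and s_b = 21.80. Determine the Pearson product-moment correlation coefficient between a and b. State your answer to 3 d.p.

r = Cov(a,b) / (s_a · s_b) = 9.40 / (2.92 × 21.80)
  = 9.40 / 63.6560 ≈ 0.148

0.148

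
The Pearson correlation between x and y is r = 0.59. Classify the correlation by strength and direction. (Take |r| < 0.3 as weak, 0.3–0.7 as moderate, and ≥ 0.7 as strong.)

r = 0.59 > 0 so the relationship is positive.
|r| = 0.59, which falls in the moderate range.

moderate positive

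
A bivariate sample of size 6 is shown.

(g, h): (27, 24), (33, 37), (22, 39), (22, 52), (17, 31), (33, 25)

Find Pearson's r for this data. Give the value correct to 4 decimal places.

-0.3407

n = 6, Σg = 154, Σh = 208, Σg² = 4164, Σh² = 7756, Σgh = 5223
nΣgh − ΣgΣh = 31338 − 32032 = -694
nΣg² − (Σg)² = 24984 − 23716 = 1268; nΣh² − (Σh)² = 46536 − 43264 = 3272
r = -694 / √(1268 × 3272) = -694 / 2036.8839 ≈ -0.3407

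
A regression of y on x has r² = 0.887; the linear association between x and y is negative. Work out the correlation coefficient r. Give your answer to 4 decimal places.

-0.9418

|r| = √0.887 = 0.9418
The association is negative, so r = −0.9418.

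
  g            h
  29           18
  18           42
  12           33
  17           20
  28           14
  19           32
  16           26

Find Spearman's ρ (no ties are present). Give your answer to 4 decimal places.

Rank g: 7, 4, 1, 3, 6, 5, 2
Rank h: 2, 7, 6, 3, 1, 5, 4
d = rank(g) − rank(h): 5, -3, -5, 0, 5, 0, -2; Σd² = 88
ρ = 1 − 6Σd² / [n(n²−1)] = 1 − 6×88 / (7×48) = 1 − 528/336 ≈ -0.5714

-0.5714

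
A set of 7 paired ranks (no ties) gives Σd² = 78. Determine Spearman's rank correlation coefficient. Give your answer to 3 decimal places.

ρ = 1 − 6Σd² / [n(n²−1)] = 1 − 6×78 / (7×48)
  = 1 − 468/336 = 1 − 1.3929 ≈ -0.393

-0.393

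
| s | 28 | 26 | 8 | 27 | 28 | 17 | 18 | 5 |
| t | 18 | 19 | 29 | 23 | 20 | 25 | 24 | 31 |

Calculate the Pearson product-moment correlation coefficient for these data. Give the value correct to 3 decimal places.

-0.953

n = 8, Σs = 157, Σt = 189, Σs² = 3675, Σt² = 4617, Σst = 3423
nΣst − ΣsΣt = 27384 − 29673 = -2289
nΣs² − (Σs)² = 29400 − 24649 = 4751; nΣt² − (Σt)² = 36936 − 35721 = 1215
r = -2289 / √(4751 × 1215) = -2289 / 2402.5955 ≈ -0.953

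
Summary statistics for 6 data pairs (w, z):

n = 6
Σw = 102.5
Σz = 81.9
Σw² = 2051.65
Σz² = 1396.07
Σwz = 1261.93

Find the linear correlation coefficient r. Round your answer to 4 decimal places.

-0.4745

r = (nΣwz − ΣwΣz) / √[(nΣw² − (Σw)²)(nΣz² − (Σz)²)]
Numerator: 6×1261.93 − 102.5×81.9 = -823.17
Denominator: √[(12309.9 − 10506.25)(8376.42 − 6707.61)] = √[1803.65 × 1668.81] = 1734.9205
r = -823.17 / 1734.9205 ≈ -0.4745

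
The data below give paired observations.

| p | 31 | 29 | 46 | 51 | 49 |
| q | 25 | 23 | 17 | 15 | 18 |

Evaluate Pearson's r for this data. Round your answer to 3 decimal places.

n = 5, Σp = 206, Σq = 98, Σp² = 8920, Σq² = 1992, Σpq = 3871
nΣpq − ΣpΣq = 19355 − 20188 = -833
nΣp² − (Σp)² = 44600 − 42436 = 2164; nΣq² − (Σq)² = 9960 − 9604 = 356
r = -833 / √(2164 × 356) = -833 / 877.7152 ≈ -0.949

-0.949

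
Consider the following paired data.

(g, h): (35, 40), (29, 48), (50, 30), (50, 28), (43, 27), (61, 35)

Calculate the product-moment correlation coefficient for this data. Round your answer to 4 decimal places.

-0.6446

n = 6, Σg = 268, Σh = 208, Σg² = 12636, Σh² = 7542, Σgh = 8988
nΣgh − ΣgΣh = 53928 − 55744 = -1816
nΣg² − (Σg)² = 75816 − 71824 = 3992; nΣh² − (Σh)² = 45252 − 43264 = 1988
r = -1816 / √(3992 × 1988) = -1816 / 2817.1077 ≈ -0.6446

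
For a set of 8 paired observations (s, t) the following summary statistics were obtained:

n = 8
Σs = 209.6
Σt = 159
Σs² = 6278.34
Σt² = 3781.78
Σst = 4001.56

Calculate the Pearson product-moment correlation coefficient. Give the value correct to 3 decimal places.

-0.235

r = (nΣst − ΣsΣt) / √[(nΣs² − (Σs)²)(nΣt² − (Σt)²)]
Numerator: 8×4001.56 − 209.6×159 = -1313.92
Denominator: √[(50226.72 − 43932.16)(30254.24 − 25281)] = √[6294.56 × 4973.24] = 5595.0297
r = -1313.92 / 5595.0297 ≈ -0.235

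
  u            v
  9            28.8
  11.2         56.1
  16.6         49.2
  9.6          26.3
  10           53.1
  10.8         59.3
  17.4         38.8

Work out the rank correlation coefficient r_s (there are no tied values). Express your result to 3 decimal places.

Rank u: 1, 5, 6, 2, 3, 4, 7
Rank v: 2, 6, 4, 1, 5, 7, 3
d = rank(u) − rank(v): -1, -1, 2, 1, -2, -3, 4; Σd² = 36
ρ = 1 − 6Σd² / [n(n²−1)] = 1 − 6×36 / (7×48) = 1 − 216/336 ≈ 0.357

0.357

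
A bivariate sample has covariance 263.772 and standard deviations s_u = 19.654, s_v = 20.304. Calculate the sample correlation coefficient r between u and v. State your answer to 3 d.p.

r = Cov(u,v) / (s_u · s_v) = 263.772 / (19.654 × 20.304)
  = 263.772 / 399.0548 ≈ 0.661

0.661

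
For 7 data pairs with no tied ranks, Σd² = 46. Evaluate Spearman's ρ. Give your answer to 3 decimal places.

ρ = 1 − 6Σd² / [n(n²−1)] = 1 − 6×46 / (7×48)
  = 1 − 276/336 = 1 − 0.8214 ≈ 0.179

0.179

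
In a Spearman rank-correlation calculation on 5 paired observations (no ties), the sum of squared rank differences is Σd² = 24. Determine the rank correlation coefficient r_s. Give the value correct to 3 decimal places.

-0.200

ρ = 1 − 6Σd² / [n(n²−1)] = 1 − 6×24 / (5×24)
  = 1 − 144/120 = 1 − 1.2000 ≈ -0.200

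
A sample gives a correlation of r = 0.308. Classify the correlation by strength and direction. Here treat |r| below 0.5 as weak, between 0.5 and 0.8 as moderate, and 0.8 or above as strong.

weak positive

r = 0.308 > 0 so the relationship is positive.
|r| = 0.308, which falls in the weak range.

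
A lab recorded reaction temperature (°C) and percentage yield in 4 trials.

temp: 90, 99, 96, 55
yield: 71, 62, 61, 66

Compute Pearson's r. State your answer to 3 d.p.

-0.310

n = 4, Σx = 340, Σy = 260, Σx² = 30142, Σy² = 16962, Σxy = 22014
nΣxy − ΣxΣy = 88056 − 88400 = -344
nΣx² − (Σx)² = 120568 − 115600 = 4968; nΣy² − (Σy)² = 67848 − 67600 = 248
r = -344 / √(4968 × 248) = -344 / 1109.9838 ≈ -0.310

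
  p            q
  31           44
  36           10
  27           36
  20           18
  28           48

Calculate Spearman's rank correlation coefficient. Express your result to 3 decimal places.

-0.100

Rank p: 4, 5, 2, 1, 3
Rank q: 4, 1, 3, 2, 5
d = rank(p) − rank(q): 0, 4, -1, -1, -2; Σd² = 22
ρ = 1 − 6Σd² / [n(n²−1)] = 1 − 6×22 / (5×24) = 1 − 132/120 ≈ -0.100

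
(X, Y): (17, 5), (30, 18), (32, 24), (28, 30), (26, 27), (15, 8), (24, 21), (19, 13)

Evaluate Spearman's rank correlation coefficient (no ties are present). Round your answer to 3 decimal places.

Rank X: 2, 7, 8, 6, 5, 1, 4, 3
Rank Y: 1, 4, 6, 8, 7, 2, 5, 3
d = rank(X) − rank(Y): 1, 3, 2, -2, -2, -1, -1, 0; Σd² = 24
ρ = 1 − 6Σd² / [n(n²−1)] = 1 − 6×24 / (8×63) = 1 − 144/504 ≈ 0.714

0.714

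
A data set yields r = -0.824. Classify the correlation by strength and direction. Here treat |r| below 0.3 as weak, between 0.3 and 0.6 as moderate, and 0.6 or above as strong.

r = -0.824 < 0 so the relationship is negative.
|r| = 0.824, which falls in the strong range.

strong negative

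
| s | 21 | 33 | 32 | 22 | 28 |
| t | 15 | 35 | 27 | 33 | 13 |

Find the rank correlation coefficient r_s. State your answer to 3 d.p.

0.500

Rank s: 1, 5, 4, 2, 3
Rank t: 2, 5, 3, 4, 1
d = rank(s) − rank(t): -1, 0, 1, -2, 2; Σd² = 10
ρ = 1 − 6Σd² / [n(n²−1)] = 1 − 6×10 / (5×24) = 1 − 60/120 ≈ 0.500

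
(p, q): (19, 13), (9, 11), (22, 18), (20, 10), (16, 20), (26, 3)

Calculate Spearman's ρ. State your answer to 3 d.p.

-0.429

Rank p: 3, 1, 5, 4, 2, 6
Rank q: 4, 3, 5, 2, 6, 1
d = rank(p) − rank(q): -1, -2, 0, 2, -4, 5; Σd² = 50
ρ = 1 − 6Σd² / [n(n²−1)] = 1 − 6×50 / (6×35) = 1 − 300/210 ≈ -0.429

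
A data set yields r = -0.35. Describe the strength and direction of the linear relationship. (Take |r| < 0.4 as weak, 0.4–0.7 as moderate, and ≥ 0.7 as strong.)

r = -0.35 < 0 so the relationship is negative.
|r| = 0.35, which falls in the weak range.

weak negative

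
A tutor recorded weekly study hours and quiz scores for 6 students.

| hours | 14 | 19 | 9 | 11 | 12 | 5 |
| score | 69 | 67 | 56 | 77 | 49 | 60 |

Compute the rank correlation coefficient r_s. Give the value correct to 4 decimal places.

Rank hours: 5, 6, 2, 3, 4, 1
Rank score: 5, 4, 2, 6, 1, 3
d = rank(hours) − rank(score): 0, 2, 0, -3, 3, -2; Σd² = 26
ρ = 1 − 6Σd² / [n(n²−1)] = 1 − 6×26 / (6×35) = 1 − 156/210 ≈ 0.2571

0.2571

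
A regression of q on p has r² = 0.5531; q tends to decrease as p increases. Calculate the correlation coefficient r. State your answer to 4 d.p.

|r| = √0.5531 = 0.7437
The association is negative, so r = −0.7437.

-0.7437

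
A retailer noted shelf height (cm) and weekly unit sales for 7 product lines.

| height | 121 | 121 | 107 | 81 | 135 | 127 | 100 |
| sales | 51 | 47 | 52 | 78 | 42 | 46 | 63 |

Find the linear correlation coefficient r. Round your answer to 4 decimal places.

-0.9674

n = 7, Σx = 792, Σy = 379, Σx² = 91646, Σy² = 21447, Σxy = 41552
nΣxy − ΣxΣy = 290864 − 300168 = -9304
nΣx² − (Σx)² = 641522 − 627264 = 14258; nΣy² − (Σy)² = 150129 − 143641 = 6488
r = -9304 / √(14258 × 6488) = -9304 / 9617.9990 ≈ -0.9674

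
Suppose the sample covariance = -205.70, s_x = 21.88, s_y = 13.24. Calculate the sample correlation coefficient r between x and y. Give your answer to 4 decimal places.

r = Cov(x,y) / (s_x · s_y) = -205.70 / (21.88 × 13.24)
  = -205.70 / 289.6912 ≈ -0.7101

-0.7101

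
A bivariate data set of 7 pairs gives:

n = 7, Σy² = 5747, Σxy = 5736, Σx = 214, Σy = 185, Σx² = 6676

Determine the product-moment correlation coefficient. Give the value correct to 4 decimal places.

r = (nΣxy − ΣxΣy) / √[(nΣx² − (Σx)²)(nΣy² − (Σy)²)]
Numerator: 7×5736 − 214×185 = 562
Denominator: √[(46732 − 45796)(40229 − 34225)] = √[936 × 6004] = 2370.5999
r = 562 / 2370.5999 ≈ 0.2371

0.2371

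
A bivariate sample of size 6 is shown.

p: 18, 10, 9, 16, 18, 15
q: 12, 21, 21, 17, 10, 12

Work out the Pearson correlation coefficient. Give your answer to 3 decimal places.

n = 6, Σp = 86, Σq = 93, Σp² = 1310, Σq² = 1559, Σpq = 1247
nΣpq − ΣpΣq = 7482 − 7998 = -516
nΣp² − (Σp)² = 7860 − 7396 = 464; nΣq² − (Σq)² = 9354 − 8649 = 705
r = -516 / √(464 × 705) = -516 / 571.9441 ≈ -0.902

-0.902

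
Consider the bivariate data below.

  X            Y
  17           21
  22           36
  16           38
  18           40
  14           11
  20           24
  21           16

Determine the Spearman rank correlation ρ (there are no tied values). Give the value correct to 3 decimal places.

0.179

Rank X: 3, 7, 2, 4, 1, 5, 6
Rank Y: 3, 5, 6, 7, 1, 4, 2
d = rank(X) − rank(Y): 0, 2, -4, -3, 0, 1, 4; Σd² = 46
ρ = 1 − 6Σd² / [n(n²−1)] = 1 − 6×46 / (7×48) = 1 − 276/336 ≈ 0.179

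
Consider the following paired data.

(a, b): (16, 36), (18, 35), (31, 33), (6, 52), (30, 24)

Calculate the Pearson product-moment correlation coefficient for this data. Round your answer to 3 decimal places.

n = 5, Σa = 101, Σb = 180, Σa² = 2477, Σb² = 6890, Σab = 3261
nΣab − ΣaΣb = 16305 − 18180 = -1875
nΣa² − (Σa)² = 12385 − 10201 = 2184; nΣb² − (Σb)² = 34450 − 32400 = 2050
r = -1875 / √(2184 × 2050) = -1875 / 2115.9395 ≈ -0.886

-0.886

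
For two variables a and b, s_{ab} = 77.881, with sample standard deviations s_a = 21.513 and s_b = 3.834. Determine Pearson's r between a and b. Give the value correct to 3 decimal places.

r = Cov(a,b) / (s_a · s_b) = 77.881 / (21.513 × 3.834)
  = 77.881 / 82.4808 ≈ 0.944

0.944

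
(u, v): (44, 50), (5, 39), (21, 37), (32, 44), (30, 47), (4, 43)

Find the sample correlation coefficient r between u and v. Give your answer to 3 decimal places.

n = 6, Σu = 136, Σv = 260, Σu² = 4342, Σv² = 11384, Σuv = 6162
nΣuv − ΣuΣv = 36972 − 35360 = 1612
nΣu² − (Σu)² = 26052 − 18496 = 7556; nΣv² − (Σv)² = 68304 − 67600 = 704
r = 1612 / √(7556 × 704) = 1612 / 2306.3877 ≈ 0.699

0.699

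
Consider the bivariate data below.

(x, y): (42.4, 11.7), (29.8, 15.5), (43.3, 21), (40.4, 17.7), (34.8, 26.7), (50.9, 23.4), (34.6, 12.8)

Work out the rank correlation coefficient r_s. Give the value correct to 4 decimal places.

Rank x: 5, 1, 6, 4, 3, 7, 2
Rank y: 1, 3, 5, 4, 7, 6, 2
d = rank(x) − rank(y): 4, -2, 1, 0, -4, 1, 0; Σd² = 38
ρ = 1 − 6Σd² / [n(n²−1)] = 1 − 6×38 / (7×48) = 1 − 228/336 ≈ 0.3214

0.3214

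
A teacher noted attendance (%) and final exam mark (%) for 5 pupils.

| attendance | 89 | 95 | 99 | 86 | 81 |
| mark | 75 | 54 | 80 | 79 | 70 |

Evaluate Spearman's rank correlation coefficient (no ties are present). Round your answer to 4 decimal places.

Rank attendance: 3, 4, 5, 2, 1
Rank mark: 3, 1, 5, 4, 2
d = rank(attendance) − rank(mark): 0, 3, 0, -2, -1; Σd² = 14
ρ = 1 − 6Σd² / [n(n²−1)] = 1 − 6×14 / (5×24) = 1 − 84/120 ≈ 0.3000

0.3000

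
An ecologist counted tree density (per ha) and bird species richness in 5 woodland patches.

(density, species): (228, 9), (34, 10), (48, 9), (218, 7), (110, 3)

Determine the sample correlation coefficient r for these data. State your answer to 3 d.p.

-0.165

n = 5, Σx = 638, Σy = 38, Σx² = 115068, Σy² = 320, Σxy = 4680
nΣxy − ΣxΣy = 23400 − 24244 = -844
nΣx² − (Σx)² = 575340 − 407044 = 168296; nΣy² − (Σy)² = 1600 − 1444 = 156
r = -844 / √(168296 × 156) = -844 / 5123.8829 ≈ -0.165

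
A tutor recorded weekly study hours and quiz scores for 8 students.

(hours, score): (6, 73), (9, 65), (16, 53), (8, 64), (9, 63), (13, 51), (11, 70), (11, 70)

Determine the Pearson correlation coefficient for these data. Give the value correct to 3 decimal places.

n = 8, Σx = 83, Σy = 509, Σx² = 929, Σy² = 32829, Σxy = 5153
nΣxy − ΣxΣy = 41224 − 42247 = -1023
nΣx² − (Σx)² = 7432 − 6889 = 543; nΣy² − (Σy)² = 262632 − 259081 = 3551
r = -1023 / √(543 × 3551) = -1023 / 1388.5939 ≈ -0.737

-0.737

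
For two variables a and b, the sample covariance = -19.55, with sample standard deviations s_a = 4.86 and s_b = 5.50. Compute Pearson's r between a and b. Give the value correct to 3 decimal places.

-0.731

r = Cov(a,b) / (s_a · s_b) = -19.55 / (4.86 × 5.50)
  = -19.55 / 26.7300 ≈ -0.731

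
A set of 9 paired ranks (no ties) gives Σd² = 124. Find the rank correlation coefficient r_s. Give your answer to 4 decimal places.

-0.0333

ρ = 1 − 6Σd² / [n(n²−1)] = 1 − 6×124 / (9×80)
  = 1 − 744/720 = 1 − 1.03333 ≈ -0.0333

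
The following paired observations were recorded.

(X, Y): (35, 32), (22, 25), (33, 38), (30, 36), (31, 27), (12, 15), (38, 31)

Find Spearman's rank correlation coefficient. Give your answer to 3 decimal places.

Rank X: 6, 2, 5, 3, 4, 1, 7
Rank Y: 5, 2, 7, 6, 3, 1, 4
d = rank(X) − rank(Y): 1, 0, -2, -3, 1, 0, 3; Σd² = 24
ρ = 1 − 6Σd² / [n(n²−1)] = 1 − 6×24 / (7×48) = 1 − 144/336 ≈ 0.571

0.571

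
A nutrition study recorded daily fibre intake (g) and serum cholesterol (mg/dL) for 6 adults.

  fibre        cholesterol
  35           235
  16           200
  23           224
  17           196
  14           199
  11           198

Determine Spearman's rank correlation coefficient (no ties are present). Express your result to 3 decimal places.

0.657

Rank fibre: 6, 3, 5, 4, 2, 1
Rank cholesterol: 6, 4, 5, 1, 3, 2
d = rank(fibre) − rank(cholesterol): 0, -1, 0, 3, -1, -1; Σd² = 12
ρ = 1 − 6Σd² / [n(n²−1)] = 1 − 6×12 / (6×35) = 1 − 72/210 ≈ 0.657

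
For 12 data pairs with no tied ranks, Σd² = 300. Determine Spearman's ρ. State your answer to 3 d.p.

-0.049

ρ = 1 − 6Σd² / [n(n²−1)] = 1 − 6×300 / (12×143)
  = 1 − 1800/1716 = 1 − 1.0490 ≈ -0.049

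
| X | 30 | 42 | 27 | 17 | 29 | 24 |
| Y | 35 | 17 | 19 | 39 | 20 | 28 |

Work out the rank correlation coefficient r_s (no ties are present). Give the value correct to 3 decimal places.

Rank X: 5, 6, 3, 1, 4, 2
Rank Y: 5, 1, 2, 6, 3, 4
d = rank(X) − rank(Y): 0, 5, 1, -5, 1, -2; Σd² = 56
ρ = 1 − 6Σd² / [n(n²−1)] = 1 − 6×56 / (6×35) = 1 − 336/210 ≈ -0.600

-0.600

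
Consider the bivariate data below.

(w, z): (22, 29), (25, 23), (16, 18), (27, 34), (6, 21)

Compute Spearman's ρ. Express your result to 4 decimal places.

0.8000

Rank w: 3, 4, 2, 5, 1
Rank z: 4, 3, 1, 5, 2
d = rank(w) − rank(z): -1, 1, 1, 0, -1; Σd² = 4
ρ = 1 − 6Σd² / [n(n²−1)] = 1 − 6×4 / (5×24) = 1 − 24/120 ≈ 0.8000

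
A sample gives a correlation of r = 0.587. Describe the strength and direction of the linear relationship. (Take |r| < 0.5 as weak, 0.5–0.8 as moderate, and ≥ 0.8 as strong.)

r = 0.587 > 0 so the relationship is positive.
|r| = 0.587, which falls in the moderate range.

moderate positive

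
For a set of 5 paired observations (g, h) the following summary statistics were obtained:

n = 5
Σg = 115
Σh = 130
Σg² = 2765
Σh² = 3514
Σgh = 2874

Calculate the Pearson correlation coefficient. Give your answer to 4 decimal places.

r = (nΣgh − ΣgΣh) / √[(nΣg² − (Σg)²)(nΣh² − (Σh)²)]
Numerator: 5×2874 − 115×130 = -580
Denominator: √[(13825 − 13225)(17570 − 16900)] = √[600 × 670] = 634.0347
r = -580 / 634.0347 ≈ -0.9148

-0.9148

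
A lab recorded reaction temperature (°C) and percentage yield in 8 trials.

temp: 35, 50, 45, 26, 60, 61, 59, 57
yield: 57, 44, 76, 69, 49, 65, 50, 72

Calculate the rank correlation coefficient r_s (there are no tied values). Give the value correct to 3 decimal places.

Rank temp: 2, 4, 3, 1, 7, 8, 6, 5
Rank yield: 4, 1, 8, 6, 2, 5, 3, 7
d = rank(temp) − rank(yield): -2, 3, -5, -5, 5, 3, 3, -2; Σd² = 110
ρ = 1 − 6Σd² / [n(n²−1)] = 1 − 6×110 / (8×63) = 1 − 660/504 ≈ -0.310

-0.310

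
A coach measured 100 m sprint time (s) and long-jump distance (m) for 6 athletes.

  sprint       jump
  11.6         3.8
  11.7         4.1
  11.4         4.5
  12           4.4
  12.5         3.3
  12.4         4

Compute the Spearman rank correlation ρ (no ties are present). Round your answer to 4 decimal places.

Rank sprint: 2, 3, 1, 4, 6, 5
Rank jump: 2, 4, 6, 5, 1, 3
d = rank(sprint) − rank(jump): 0, -1, -5, -1, 5, 2; Σd² = 56
ρ = 1 − 6Σd² / [n(n²−1)] = 1 − 6×56 / (6×35) = 1 − 336/210 ≈ -0.6000

-0.6000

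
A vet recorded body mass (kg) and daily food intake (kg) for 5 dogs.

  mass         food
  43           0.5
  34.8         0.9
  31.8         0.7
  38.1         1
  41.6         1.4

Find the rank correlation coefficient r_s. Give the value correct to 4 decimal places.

0.0000

Rank mass: 5, 2, 1, 3, 4
Rank food: 1, 3, 2, 4, 5
d = rank(mass) − rank(food): 4, -1, -1, -1, -1; Σd² = 20
ρ = 1 − 6Σd² / [n(n²−1)] = 1 − 6×20 / (5×24) = 1 − 120/120 ≈ 0.0000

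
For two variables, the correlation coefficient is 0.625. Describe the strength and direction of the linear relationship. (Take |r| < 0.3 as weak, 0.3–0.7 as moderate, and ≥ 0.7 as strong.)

r = 0.625 > 0 so the relationship is positive.
|r| = 0.625, which falls in the moderate range.

moderate positive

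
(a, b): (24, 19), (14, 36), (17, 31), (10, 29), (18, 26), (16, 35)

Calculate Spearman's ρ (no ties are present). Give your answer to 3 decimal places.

-0.657

Rank a: 6, 2, 4, 1, 5, 3
Rank b: 1, 6, 4, 3, 2, 5
d = rank(a) − rank(b): 5, -4, 0, -2, 3, -2; Σd² = 58
ρ = 1 − 6Σd² / [n(n²−1)] = 1 − 6×58 / (6×35) = 1 − 348/210 ≈ -0.657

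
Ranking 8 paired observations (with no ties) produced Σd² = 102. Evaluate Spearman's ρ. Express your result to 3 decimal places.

-0.214

ρ = 1 − 6Σd² / [n(n²−1)] = 1 − 6×102 / (8×63)
  = 1 − 612/504 = 1 − 1.2143 ≈ -0.214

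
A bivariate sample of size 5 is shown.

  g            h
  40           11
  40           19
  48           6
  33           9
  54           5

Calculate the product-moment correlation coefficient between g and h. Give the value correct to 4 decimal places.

n = 5, Σg = 215, Σh = 50, Σg² = 9509, Σh² = 624, Σgh = 2055
nΣgh − ΣgΣh = 10275 − 10750 = -475
nΣg² − (Σg)² = 47545 − 46225 = 1320; nΣh² − (Σh)² = 3120 − 2500 = 620
r = -475 / √(1320 × 620) = -475 / 904.6546 ≈ -0.5251

-0.5251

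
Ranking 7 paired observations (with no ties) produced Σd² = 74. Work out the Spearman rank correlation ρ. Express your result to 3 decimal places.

-0.321

ρ = 1 − 6Σd² / [n(n²−1)] = 1 − 6×74 / (7×48)
  = 1 − 444/336 = 1 − 1.3214 ≈ -0.321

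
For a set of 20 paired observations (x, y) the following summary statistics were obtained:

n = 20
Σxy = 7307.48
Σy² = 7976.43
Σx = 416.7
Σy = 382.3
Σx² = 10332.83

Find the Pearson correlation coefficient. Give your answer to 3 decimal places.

-0.626

r = (nΣxy − ΣxΣy) / √[(nΣx² − (Σx)²)(nΣy² − (Σy)²)]
Numerator: 20×7307.48 − 416.7×382.3 = -13154.81
Denominator: √[(206656.6 − 173638.89)(159528.6 − 146153.29)] = √[33017.71 × 13375.31] = 21014.8068
r = -13154.81 / 21014.8068 ≈ -0.626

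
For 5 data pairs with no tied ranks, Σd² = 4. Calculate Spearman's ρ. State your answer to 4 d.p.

ρ = 1 − 6Σd² / [n(n²−1)] = 1 − 6×4 / (5×24)
  = 1 − 24/120 = 1 − 0.20000 ≈ 0.8000

0.8000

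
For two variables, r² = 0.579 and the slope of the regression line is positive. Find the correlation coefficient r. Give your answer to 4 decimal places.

|r| = √0.579 = 0.7609
The association is positive, so r = 0.7609.

0.7609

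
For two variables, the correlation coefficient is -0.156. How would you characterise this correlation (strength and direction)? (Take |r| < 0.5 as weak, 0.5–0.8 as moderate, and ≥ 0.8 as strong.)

weak negative

r = -0.156 < 0 so the relationship is negative.
|r| = 0.156, which falls in the weak range.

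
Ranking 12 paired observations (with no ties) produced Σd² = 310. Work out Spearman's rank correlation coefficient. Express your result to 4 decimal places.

ρ = 1 − 6Σd² / [n(n²−1)] = 1 − 6×310 / (12×143)
  = 1 − 1860/1716 = 1 − 1.08392 ≈ -0.0839

-0.0839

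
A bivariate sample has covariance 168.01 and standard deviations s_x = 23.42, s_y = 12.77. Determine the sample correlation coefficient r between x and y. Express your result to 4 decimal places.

0.5618

r = Cov(x,y) / (s_x · s_y) = 168.01 / (23.42 × 12.77)
  = 168.01 / 299.0734 ≈ 0.5618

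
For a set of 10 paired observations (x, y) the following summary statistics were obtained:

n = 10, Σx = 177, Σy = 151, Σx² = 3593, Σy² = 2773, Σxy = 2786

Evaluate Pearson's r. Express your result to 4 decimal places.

0.2379

r = (nΣxy − ΣxΣy) / √[(nΣx² − (Σx)²)(nΣy² − (Σy)²)]
Numerator: 10×2786 − 177×151 = 1133
Denominator: √[(35930 − 31329)(27730 − 22801)] = √[4601 × 4929] = 4762.1769
r = 1133 / 4762.1769 ≈ 0.2379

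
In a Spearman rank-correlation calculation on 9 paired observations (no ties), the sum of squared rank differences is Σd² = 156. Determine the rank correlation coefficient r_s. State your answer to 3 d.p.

-0.300

ρ = 1 − 6Σd² / [n(n²−1)] = 1 − 6×156 / (9×80)
  = 1 − 936/720 = 1 − 1.3000 ≈ -0.300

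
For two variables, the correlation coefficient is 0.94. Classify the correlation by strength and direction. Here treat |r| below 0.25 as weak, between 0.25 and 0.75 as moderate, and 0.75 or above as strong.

r = 0.94 > 0 so the relationship is positive.
|r| = 0.94, which falls in the strong range.

strong positive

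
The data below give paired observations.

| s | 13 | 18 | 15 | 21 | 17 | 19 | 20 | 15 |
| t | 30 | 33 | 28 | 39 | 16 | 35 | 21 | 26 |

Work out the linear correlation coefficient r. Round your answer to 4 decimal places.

n = 8, Σs = 138, Σt = 228, Σs² = 2434, Σt² = 6892, Σst = 3970
nΣst − ΣsΣt = 31760 − 31464 = 296
nΣs² − (Σs)² = 19472 − 19044 = 428; nΣt² − (Σt)² = 55136 − 51984 = 3152
r = 296 / √(428 × 3152) = 296 / 1161.4887 ≈ 0.2548

0.2548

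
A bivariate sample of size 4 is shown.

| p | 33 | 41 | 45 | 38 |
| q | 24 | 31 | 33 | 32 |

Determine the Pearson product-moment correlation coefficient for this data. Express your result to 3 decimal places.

n = 4, Σp = 157, Σq = 120, Σp² = 6239, Σq² = 3650, Σpq = 4764
nΣpq − ΣpΣq = 19056 − 18840 = 216
nΣp² − (Σp)² = 24956 − 24649 = 307; nΣq² − (Σq)² = 14600 − 14400 = 200
r = 216 / √(307 × 200) = 216 / 247.7902 ≈ 0.872

0.872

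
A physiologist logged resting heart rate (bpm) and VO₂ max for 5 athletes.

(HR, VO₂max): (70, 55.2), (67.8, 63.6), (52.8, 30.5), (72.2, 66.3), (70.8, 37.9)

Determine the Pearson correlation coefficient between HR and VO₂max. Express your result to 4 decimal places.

0.6824

n = 5, Σx = 333.6, Σy = 253.5, Σx² = 22510.16, Σy² = 13854.35, Σxy = 17256.66
nΣxy − ΣxΣy = 86283.3 − 84567.6 = 1715.7
nΣx² − (Σx)² = 112550.8 − 111288.96 = 1261.84; nΣy² − (Σy)² = 69271.75 − 64262.25 = 5009.5
r = 1715.7 / √(1261.84 × 5009.5) = 1715.7 / 2514.1972 ≈ 0.6824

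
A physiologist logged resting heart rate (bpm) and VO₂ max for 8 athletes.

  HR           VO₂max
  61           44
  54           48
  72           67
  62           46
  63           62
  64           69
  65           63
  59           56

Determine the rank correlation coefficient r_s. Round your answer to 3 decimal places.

0.738

Rank HR: 3, 1, 8, 4, 5, 6, 7, 2
Rank VO₂max: 1, 3, 7, 2, 5, 8, 6, 4
d = rank(HR) − rank(VO₂max): 2, -2, 1, 2, 0, -2, 1, -2; Σd² = 22
ρ = 1 − 6Σd² / [n(n²−1)] = 1 − 6×22 / (8×63) = 1 − 132/504 ≈ 0.738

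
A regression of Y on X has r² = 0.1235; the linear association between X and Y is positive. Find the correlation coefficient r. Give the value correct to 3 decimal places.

0.351

|r| = √0.1235 = 0.351
The association is positive, so r = 0.351.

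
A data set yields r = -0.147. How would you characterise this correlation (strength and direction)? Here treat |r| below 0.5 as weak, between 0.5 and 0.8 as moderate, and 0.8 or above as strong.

weak negative

r = -0.147 < 0 so the relationship is negative.
|r| = 0.147, which falls in the weak range.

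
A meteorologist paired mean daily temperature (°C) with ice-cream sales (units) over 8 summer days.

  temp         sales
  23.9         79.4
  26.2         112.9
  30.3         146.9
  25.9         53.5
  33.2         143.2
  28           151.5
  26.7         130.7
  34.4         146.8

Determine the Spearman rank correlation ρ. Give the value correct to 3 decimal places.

Rank temp: 1, 3, 6, 2, 7, 5, 4, 8
Rank sales: 2, 3, 7, 1, 5, 8, 4, 6
d = rank(temp) − rank(sales): -1, 0, -1, 1, 2, -3, 0, 2; Σd² = 20
ρ = 1 − 6Σd² / [n(n²−1)] = 1 − 6×20 / (8×63) = 1 − 120/504 ≈ 0.762

0.762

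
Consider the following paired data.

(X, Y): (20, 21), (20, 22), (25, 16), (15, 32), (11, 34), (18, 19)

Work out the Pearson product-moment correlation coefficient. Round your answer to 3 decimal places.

-0.915

n = 6, ΣX = 109, ΣY = 144, ΣX² = 2095, ΣY² = 3722, ΣXY = 2456
nΣXY − ΣXΣY = 14736 − 15696 = -960
nΣX² − (ΣX)² = 12570 − 11881 = 689; nΣY² − (ΣY)² = 22332 − 20736 = 1596
r = -960 / √(689 × 1596) = -960 / 1048.6391 ≈ -0.915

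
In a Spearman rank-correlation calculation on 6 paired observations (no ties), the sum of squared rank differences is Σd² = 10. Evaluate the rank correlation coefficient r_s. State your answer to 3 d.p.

0.714

ρ = 1 − 6Σd² / [n(n²−1)] = 1 − 6×10 / (6×35)
  = 1 − 60/210 = 1 − 0.2857 ≈ 0.714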